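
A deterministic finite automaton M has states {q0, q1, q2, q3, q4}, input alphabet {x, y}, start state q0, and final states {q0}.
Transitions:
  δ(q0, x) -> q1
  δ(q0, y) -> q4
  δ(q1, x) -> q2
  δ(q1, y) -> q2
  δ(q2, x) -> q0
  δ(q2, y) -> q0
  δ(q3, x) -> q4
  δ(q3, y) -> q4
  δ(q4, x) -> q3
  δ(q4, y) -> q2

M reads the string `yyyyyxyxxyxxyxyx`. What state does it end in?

q0 --y--> q4
q4 --y--> q2
q2 --y--> q0
q0 --y--> q4
q4 --y--> q2
q2 --x--> q0
q0 --y--> q4
q4 --x--> q3
q3 --x--> q4
q4 --y--> q2
q2 --x--> q0
q0 --x--> q1
q1 --y--> q2
q2 --x--> q0
q0 --y--> q4
q4 --x--> q3

q3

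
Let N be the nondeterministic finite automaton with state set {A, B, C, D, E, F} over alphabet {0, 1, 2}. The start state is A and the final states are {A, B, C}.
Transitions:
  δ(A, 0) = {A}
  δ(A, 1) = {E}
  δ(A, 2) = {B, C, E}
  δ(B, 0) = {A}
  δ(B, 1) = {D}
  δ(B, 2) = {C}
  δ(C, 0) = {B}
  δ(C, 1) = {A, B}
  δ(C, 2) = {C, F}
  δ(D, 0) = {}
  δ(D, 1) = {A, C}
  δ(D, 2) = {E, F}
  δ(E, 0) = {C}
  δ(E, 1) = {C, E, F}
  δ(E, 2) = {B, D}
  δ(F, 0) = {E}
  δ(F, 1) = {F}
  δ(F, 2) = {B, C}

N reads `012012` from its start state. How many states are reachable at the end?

Start: {A}
read 0: {A}
read 1: {E}
read 2: {B, D}
read 0: {A}
read 1: {E}
read 2: {B, D}
Final reachable set {B, D} has 2 states.

2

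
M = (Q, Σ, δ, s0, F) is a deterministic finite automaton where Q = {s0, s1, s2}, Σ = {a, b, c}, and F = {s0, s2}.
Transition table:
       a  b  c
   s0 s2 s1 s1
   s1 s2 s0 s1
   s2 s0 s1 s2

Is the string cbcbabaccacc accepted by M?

s0 --c--> s1
s1 --b--> s0
s0 --c--> s1
s1 --b--> s0
s0 --a--> s2
s2 --b--> s1
s1 --a--> s2
s2 --c--> s2
s2 --c--> s2
s2 --a--> s0
s0 --c--> s1
s1 --c--> s1
End in state s1, which is not an accepting state.

rejected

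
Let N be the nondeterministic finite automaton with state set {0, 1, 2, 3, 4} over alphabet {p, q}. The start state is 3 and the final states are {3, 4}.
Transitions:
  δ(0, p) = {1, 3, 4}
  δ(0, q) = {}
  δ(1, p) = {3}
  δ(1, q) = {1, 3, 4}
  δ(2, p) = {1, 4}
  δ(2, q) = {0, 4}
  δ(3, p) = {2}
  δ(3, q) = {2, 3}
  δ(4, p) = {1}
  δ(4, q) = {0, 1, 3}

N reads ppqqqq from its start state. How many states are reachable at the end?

Start: {3}
read p: {2}
read p: {1, 4}
read q: {0, 1, 3, 4}
read q: {0, 1, 2, 3, 4}
read q: {0, 1, 2, 3, 4}
read q: {0, 1, 2, 3, 4}
Final reachable set {0, 1, 2, 3, 4} has 5 states.

5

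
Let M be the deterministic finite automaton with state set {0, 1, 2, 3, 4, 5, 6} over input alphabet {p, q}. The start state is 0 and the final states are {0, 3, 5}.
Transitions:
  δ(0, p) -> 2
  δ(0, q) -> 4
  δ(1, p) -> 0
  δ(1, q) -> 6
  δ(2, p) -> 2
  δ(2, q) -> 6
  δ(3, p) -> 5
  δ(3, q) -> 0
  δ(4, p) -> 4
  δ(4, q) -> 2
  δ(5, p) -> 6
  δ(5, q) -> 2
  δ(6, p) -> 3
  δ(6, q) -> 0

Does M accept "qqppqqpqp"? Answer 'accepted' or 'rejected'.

accepted

0 --q--> 4
4 --q--> 2
2 --p--> 2
2 --p--> 2
2 --q--> 6
6 --q--> 0
0 --p--> 2
2 --q--> 6
6 --p--> 3
End in state 3, which is an accepting state.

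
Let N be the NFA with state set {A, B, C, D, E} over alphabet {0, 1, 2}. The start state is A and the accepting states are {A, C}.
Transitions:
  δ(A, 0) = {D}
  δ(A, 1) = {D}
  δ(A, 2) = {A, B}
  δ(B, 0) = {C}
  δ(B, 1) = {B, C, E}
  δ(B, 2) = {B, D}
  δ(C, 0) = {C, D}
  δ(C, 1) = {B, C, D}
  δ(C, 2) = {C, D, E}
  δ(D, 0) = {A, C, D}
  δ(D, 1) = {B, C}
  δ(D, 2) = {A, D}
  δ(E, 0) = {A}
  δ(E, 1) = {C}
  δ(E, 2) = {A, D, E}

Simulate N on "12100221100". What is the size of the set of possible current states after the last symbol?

3

Start: {A}
read 1: {D}
read 2: {A, D}
read 1: {B, C, D}
read 0: {A, C, D}
read 0: {A, C, D}
read 2: {A, B, C, D, E}
read 2: {A, B, C, D, E}
read 1: {B, C, D, E}
read 1: {B, C, D, E}
read 0: {A, C, D}
read 0: {A, C, D}
Final reachable set {A, C, D} has 3 states.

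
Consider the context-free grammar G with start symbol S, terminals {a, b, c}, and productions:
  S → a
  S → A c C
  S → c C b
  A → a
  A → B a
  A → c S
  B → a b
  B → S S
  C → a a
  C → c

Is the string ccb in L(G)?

S ⇒ cCb ⇒ ccb

yes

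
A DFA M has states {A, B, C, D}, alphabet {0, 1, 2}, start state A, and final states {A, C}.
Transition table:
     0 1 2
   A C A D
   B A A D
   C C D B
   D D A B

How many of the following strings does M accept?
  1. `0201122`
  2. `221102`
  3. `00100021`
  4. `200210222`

`0201122`: rejected
`221102`: rejected
`00100021`: accepted
`200210222`: rejected

1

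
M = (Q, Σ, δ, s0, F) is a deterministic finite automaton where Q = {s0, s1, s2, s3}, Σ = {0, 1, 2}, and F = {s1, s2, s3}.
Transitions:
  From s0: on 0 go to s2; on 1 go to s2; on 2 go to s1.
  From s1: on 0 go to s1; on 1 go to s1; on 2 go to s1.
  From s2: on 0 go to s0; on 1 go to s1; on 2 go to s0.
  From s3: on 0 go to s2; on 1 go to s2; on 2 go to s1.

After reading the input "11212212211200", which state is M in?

s1

s0 --1--> s2
s2 --1--> s1
s1 --2--> s1
s1 --1--> s1
s1 --2--> s1
s1 --2--> s1
s1 --1--> s1
s1 --2--> s1
s1 --2--> s1
s1 --1--> s1
s1 --1--> s1
s1 --2--> s1
s1 --0--> s1
s1 --0--> s1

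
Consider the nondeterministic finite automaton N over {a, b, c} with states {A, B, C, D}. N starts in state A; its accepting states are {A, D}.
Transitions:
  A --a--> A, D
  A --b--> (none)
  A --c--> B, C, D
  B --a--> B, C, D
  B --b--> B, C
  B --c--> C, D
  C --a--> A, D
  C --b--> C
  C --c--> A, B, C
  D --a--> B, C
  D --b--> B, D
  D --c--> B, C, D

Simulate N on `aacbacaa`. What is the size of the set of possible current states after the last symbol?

Start: {A}
read a: {A, D}
read a: {A, B, C, D}
read c: {A, B, C, D}
read b: {B, C, D}
read a: {A, B, C, D}
read c: {A, B, C, D}
read a: {A, B, C, D}
read a: {A, B, C, D}
Final reachable set {A, B, C, D} has 4 states.

4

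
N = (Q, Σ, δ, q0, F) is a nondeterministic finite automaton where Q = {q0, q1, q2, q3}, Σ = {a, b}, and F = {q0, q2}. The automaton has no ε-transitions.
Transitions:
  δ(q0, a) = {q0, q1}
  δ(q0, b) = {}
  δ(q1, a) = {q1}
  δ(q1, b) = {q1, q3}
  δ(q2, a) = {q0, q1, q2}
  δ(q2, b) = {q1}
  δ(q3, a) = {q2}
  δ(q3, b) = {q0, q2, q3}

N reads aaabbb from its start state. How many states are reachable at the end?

4

Start: {q0}
read a: {q0, q1}
read a: {q0, q1}
read a: {q0, q1}
read b: {q1, q3}
read b: {q0, q1, q2, q3}
read b: {q0, q1, q2, q3}
Final reachable set {q0, q1, q2, q3} has 4 states.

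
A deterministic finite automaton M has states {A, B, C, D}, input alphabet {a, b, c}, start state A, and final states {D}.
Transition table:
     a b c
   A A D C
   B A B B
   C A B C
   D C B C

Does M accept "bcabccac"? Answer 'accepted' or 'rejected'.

rejected

A --b--> D
D --c--> C
C --a--> A
A --b--> D
D --c--> C
C --c--> C
C --a--> A
A --c--> C
End in state C, which is not an accepting state.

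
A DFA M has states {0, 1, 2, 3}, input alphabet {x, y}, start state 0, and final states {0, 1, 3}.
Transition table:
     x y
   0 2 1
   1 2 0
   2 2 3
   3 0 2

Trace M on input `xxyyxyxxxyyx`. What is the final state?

0 --x--> 2
2 --x--> 2
2 --y--> 3
3 --y--> 2
2 --x--> 2
2 --y--> 3
3 --x--> 0
0 --x--> 2
2 --x--> 2
2 --y--> 3
3 --y--> 2
2 --x--> 2

2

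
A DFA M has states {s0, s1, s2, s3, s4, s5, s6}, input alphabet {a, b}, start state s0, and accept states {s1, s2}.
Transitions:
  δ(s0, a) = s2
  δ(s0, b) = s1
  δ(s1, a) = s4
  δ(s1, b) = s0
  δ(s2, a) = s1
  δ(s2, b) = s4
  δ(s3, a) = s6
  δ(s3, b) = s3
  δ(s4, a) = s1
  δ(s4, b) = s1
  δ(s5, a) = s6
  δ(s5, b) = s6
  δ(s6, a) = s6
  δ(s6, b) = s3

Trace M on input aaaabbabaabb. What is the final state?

s0 --a--> s2
s2 --a--> s1
s1 --a--> s4
s4 --a--> s1
s1 --b--> s0
s0 --b--> s1
s1 --a--> s4
s4 --b--> s1
s1 --a--> s4
s4 --a--> s1
s1 --b--> s0
s0 --b--> s1

s1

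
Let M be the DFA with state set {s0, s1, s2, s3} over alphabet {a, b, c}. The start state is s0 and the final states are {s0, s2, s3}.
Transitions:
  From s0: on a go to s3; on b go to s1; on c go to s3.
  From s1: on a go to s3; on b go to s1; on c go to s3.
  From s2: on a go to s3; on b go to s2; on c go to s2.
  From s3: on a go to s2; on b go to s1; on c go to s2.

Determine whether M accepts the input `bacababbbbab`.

rejected

s0 --b--> s1
s1 --a--> s3
s3 --c--> s2
s2 --a--> s3
s3 --b--> s1
s1 --a--> s3
s3 --b--> s1
s1 --b--> s1
s1 --b--> s1
s1 --b--> s1
s1 --a--> s3
s3 --b--> s1
End in state s1, which is not an accepting state.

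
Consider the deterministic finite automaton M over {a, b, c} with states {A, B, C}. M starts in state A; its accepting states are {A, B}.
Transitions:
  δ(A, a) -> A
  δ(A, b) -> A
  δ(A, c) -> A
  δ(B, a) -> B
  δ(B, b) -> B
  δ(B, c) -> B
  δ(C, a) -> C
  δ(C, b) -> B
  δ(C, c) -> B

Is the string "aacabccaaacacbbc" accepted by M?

accepted

A --a--> A
A --a--> A
A --c--> A
A --a--> A
A --b--> A
A --c--> A
A --c--> A
A --a--> A
A --a--> A
A --a--> A
A --c--> A
A --a--> A
A --c--> A
A --b--> A
A --b--> A
A --c--> A
End in state A, which is an accepting state.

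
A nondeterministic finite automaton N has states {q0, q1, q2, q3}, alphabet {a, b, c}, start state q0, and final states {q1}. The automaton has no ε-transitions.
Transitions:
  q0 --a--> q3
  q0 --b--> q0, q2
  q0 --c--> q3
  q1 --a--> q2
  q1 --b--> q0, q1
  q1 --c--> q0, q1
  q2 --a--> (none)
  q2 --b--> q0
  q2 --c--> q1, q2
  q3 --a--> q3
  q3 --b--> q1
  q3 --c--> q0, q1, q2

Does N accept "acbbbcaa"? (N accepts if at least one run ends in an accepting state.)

rejected

Start: {q0}
read a: {q3}
read c: {q0, q1, q2}
read b: {q0, q1, q2}
read b: {q0, q1, q2}
read b: {q0, q1, q2}
read c: {q0, q1, q2, q3}
read a: {q2, q3}
read a: {q3}
Reachable ∩ accepting = {} — empty.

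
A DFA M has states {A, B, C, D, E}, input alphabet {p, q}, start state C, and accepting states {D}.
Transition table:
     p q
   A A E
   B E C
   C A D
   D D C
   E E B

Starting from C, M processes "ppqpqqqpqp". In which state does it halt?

A

C --p--> A
A --p--> A
A --q--> E
E --p--> E
E --q--> B
B --q--> C
C --q--> D
D --p--> D
D --q--> C
C --p--> A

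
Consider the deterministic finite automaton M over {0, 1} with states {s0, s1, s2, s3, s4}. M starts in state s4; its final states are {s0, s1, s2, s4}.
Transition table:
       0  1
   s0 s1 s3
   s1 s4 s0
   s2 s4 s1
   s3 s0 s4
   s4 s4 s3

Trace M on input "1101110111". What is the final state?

s4 --1--> s3
s3 --1--> s4
s4 --0--> s4
s4 --1--> s3
s3 --1--> s4
s4 --1--> s3
s3 --0--> s0
s0 --1--> s3
s3 --1--> s4
s4 --1--> s3

s3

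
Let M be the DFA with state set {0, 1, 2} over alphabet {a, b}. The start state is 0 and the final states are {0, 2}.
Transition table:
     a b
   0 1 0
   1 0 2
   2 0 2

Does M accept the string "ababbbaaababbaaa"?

0 --a--> 1
1 --b--> 2
2 --a--> 0
0 --b--> 0
0 --b--> 0
0 --b--> 0
0 --a--> 1
1 --a--> 0
0 --a--> 1
1 --b--> 2
2 --a--> 0
0 --b--> 0
0 --b--> 0
0 --a--> 1
1 --a--> 0
0 --a--> 1
End in state 1, which is not an accepting state.

rejected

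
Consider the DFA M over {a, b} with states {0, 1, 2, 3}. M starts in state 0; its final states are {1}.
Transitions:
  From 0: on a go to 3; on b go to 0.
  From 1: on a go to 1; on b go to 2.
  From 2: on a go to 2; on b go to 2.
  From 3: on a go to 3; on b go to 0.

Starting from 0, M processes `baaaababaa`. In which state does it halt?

3

0 --b--> 0
0 --a--> 3
3 --a--> 3
3 --a--> 3
3 --a--> 3
3 --b--> 0
0 --a--> 3
3 --b--> 0
0 --a--> 3
3 --a--> 3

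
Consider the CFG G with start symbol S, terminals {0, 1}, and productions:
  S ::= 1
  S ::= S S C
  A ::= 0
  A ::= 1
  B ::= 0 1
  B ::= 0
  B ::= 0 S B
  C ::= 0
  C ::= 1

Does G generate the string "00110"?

no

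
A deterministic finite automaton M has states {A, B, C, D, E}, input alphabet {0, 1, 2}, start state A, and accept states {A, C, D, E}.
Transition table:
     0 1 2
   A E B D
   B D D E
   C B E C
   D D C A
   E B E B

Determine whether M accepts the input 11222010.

rejected

A --1--> B
B --1--> D
D --2--> A
A --2--> D
D --2--> A
A --0--> E
E --1--> E
E --0--> B
End in state B, which is not an accepting state.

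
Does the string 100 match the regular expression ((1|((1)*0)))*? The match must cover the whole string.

yes

Split into 3 pieces 1 · 0 · 0; each matches (1|((1)*0)).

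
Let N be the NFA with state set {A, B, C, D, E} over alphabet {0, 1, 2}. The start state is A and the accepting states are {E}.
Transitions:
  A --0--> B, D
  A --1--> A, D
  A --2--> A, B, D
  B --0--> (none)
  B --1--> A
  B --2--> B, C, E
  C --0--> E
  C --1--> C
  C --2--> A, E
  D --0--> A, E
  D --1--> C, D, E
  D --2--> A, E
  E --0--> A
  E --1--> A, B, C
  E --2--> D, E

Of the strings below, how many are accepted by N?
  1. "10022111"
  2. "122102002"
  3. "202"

3

"10022111": accepted
"122102002": accepted
"202": accepted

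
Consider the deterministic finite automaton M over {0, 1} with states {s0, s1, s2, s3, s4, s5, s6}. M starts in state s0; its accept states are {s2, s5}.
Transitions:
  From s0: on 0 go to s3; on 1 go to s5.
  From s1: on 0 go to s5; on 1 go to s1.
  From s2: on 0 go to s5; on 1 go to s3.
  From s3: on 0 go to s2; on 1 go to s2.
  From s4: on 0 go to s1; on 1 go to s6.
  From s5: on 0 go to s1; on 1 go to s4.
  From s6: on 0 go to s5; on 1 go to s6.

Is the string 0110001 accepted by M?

s0 --0--> s3
s3 --1--> s2
s2 --1--> s3
s3 --0--> s2
s2 --0--> s5
s5 --0--> s1
s1 --1--> s1
End in state s1, which is not an accepting state.

rejected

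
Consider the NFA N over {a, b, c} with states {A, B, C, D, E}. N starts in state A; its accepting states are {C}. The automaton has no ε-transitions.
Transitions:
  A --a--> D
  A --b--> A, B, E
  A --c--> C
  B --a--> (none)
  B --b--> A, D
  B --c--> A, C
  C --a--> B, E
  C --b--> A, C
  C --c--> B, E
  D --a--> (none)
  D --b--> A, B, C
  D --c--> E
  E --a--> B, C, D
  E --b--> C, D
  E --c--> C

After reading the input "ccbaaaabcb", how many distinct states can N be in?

5

Start: {A}
read c: {C}
read c: {B, E}
read b: {A, C, D}
read a: {B, D, E}
read a: {B, C, D}
read a: {B, E}
read a: {B, C, D}
read b: {A, B, C, D}
read c: {A, B, C, E}
read b: {A, B, C, D, E}
Final reachable set {A, B, C, D, E} has 5 states.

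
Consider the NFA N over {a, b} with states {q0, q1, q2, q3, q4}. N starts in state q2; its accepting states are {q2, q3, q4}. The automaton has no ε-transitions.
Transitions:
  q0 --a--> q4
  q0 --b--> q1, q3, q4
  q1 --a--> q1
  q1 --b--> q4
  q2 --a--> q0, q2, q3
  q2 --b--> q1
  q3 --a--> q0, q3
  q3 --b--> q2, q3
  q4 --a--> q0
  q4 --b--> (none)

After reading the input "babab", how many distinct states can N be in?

3

Start: {q2}
read b: {q1}
read a: {q1}
read b: {q4}
read a: {q0}
read b: {q1, q3, q4}
Final reachable set {q1, q3, q4} has 3 states.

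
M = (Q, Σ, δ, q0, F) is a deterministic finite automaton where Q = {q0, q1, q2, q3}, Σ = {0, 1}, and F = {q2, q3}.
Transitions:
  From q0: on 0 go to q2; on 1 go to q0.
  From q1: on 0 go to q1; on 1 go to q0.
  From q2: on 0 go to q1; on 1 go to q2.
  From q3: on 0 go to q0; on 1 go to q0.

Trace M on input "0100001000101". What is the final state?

q2

q0 --0--> q2
q2 --1--> q2
q2 --0--> q1
q1 --0--> q1
q1 --0--> q1
q1 --0--> q1
q1 --1--> q0
q0 --0--> q2
q2 --0--> q1
q1 --0--> q1
q1 --1--> q0
q0 --0--> q2
q2 --1--> q2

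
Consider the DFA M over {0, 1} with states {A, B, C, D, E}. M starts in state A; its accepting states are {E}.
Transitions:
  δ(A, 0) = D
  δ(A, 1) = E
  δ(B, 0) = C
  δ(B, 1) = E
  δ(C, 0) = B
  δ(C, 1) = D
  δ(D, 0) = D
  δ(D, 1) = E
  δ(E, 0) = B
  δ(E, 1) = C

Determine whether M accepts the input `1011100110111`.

rejected

A --1--> E
E --0--> B
B --1--> E
E --1--> C
C --1--> D
D --0--> D
D --0--> D
D --1--> E
E --1--> C
C --0--> B
B --1--> E
E --1--> C
C --1--> D
End in state D, which is not an accepting state.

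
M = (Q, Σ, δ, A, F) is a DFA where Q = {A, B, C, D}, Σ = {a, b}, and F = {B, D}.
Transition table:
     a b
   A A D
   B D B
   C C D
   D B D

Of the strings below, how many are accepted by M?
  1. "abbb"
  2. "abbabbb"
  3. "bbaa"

"abbb": accepted
"abbabbb": accepted
"bbaa": accepted

3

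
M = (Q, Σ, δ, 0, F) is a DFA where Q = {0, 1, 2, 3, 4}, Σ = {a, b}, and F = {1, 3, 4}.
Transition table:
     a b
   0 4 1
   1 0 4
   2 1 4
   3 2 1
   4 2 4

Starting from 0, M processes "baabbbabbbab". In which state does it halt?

4

0 --b--> 1
1 --a--> 0
0 --a--> 4
4 --b--> 4
4 --b--> 4
4 --b--> 4
4 --a--> 2
2 --b--> 4
4 --b--> 4
4 --b--> 4
4 --a--> 2
2 --b--> 4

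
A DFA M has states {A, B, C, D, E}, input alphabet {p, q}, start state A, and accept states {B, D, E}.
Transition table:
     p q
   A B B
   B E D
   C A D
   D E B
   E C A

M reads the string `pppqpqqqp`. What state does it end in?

A --p--> B
B --p--> E
E --p--> C
C --q--> D
D --p--> E
E --q--> A
A --q--> B
B --q--> D
D --p--> E

E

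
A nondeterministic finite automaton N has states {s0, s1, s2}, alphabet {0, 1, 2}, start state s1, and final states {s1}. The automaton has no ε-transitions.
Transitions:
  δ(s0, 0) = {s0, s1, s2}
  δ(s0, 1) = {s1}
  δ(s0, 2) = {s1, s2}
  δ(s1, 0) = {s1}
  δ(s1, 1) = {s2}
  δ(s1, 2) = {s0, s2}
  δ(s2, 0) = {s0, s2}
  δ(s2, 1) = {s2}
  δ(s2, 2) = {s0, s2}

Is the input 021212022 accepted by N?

accepted

Start: {s1}
read 0: {s1}
read 2: {s0, s2}
read 1: {s1, s2}
read 2: {s0, s2}
read 1: {s1, s2}
read 2: {s0, s2}
read 0: {s0, s1, s2}
read 2: {s0, s1, s2}
read 2: {s0, s1, s2}
Reachable ∩ accepting = {s1} — nonempty.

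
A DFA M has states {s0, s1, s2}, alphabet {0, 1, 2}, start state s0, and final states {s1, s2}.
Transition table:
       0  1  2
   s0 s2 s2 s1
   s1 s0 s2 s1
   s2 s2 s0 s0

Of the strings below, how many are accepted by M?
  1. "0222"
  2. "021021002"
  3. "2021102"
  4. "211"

"0222": accepted
"021021002": rejected
"2021102": rejected
"211": rejected

1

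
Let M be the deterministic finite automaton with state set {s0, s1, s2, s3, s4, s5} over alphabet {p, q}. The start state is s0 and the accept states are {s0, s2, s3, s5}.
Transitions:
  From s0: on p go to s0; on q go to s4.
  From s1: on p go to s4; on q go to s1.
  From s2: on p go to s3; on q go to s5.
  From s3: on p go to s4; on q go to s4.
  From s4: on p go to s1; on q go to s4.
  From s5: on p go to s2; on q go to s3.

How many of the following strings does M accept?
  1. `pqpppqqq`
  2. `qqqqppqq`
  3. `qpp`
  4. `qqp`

0

`pqpppqqq`: rejected
`qqqqppqq`: rejected
`qpp`: rejected
`qqp`: rejected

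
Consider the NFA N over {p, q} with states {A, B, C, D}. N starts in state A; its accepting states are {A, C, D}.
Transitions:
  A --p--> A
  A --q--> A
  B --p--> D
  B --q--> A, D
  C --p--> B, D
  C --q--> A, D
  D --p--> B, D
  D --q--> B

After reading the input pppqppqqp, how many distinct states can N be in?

Start: {A}
read p: {A}
read p: {A}
read p: {A}
read q: {A}
read p: {A}
read p: {A}
read q: {A}
read q: {A}
read p: {A}
Final reachable set {A} has 1 state.

1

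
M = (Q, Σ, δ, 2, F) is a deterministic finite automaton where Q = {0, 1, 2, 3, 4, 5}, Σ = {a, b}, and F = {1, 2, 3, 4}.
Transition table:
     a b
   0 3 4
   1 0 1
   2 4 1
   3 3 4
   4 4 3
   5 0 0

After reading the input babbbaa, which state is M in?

4

2 --b--> 1
1 --a--> 0
0 --b--> 4
4 --b--> 3
3 --b--> 4
4 --a--> 4
4 --a--> 4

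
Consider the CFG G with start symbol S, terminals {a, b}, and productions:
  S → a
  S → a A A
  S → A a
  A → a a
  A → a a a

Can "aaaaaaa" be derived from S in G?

S ⇒ aAA ⇒ aaaaA ⇒ aaaaaaa

yes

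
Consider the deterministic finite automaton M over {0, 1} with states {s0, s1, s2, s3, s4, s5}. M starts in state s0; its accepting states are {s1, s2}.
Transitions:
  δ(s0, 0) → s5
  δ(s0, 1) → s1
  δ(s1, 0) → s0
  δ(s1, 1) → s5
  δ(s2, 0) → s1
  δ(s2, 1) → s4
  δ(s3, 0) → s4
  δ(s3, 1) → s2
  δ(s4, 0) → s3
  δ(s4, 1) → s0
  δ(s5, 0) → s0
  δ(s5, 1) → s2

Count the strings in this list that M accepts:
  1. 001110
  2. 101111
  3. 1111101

2

001110: accepted
101111: rejected
1111101: accepted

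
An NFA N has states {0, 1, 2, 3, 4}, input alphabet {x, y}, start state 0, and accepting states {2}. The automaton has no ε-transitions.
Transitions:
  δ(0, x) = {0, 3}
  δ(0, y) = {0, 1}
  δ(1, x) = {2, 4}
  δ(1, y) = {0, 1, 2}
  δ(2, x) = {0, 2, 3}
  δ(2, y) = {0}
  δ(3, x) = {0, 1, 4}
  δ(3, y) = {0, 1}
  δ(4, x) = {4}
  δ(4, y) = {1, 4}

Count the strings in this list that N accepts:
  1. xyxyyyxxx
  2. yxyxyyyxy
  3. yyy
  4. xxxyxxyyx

xyxyyyxxx: accepted
yxyxyyyxy: rejected
yyy: accepted
xxxyxxyyx: accepted

3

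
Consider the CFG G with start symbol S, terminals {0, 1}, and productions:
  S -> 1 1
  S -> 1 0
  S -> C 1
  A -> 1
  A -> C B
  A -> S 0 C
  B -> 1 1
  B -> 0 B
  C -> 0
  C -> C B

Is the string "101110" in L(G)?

no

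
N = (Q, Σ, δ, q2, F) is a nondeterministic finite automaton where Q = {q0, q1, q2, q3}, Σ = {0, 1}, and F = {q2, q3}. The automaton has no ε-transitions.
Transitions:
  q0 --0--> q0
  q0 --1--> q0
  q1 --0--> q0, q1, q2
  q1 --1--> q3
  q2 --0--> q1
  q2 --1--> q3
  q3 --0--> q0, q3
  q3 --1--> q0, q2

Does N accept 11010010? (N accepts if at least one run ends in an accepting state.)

Start: {q2}
read 1: {q3}
read 1: {q0, q2}
read 0: {q0, q1}
read 1: {q0, q3}
read 0: {q0, q3}
read 0: {q0, q3}
read 1: {q0, q2}
read 0: {q0, q1}
Reachable ∩ accepting = {} — empty.

rejected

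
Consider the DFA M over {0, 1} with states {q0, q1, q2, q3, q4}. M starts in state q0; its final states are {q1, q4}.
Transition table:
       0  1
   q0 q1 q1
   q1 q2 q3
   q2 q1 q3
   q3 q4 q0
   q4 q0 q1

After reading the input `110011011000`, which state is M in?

q1

q0 --1--> q1
q1 --1--> q3
q3 --0--> q4
q4 --0--> q0
q0 --1--> q1
q1 --1--> q3
q3 --0--> q4
q4 --1--> q1
q1 --1--> q3
q3 --0--> q4
q4 --0--> q0
q0 --0--> q1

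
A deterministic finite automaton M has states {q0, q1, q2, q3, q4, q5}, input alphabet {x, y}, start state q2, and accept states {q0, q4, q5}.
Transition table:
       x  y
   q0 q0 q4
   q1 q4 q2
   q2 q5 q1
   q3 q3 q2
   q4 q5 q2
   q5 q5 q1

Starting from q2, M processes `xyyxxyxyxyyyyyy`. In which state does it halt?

q2 --x--> q5
q5 --y--> q1
q1 --y--> q2
q2 --x--> q5
q5 --x--> q5
q5 --y--> q1
q1 --x--> q4
q4 --y--> q2
q2 --x--> q5
q5 --y--> q1
q1 --y--> q2
q2 --y--> q1
q1 --y--> q2
q2 --y--> q1
q1 --y--> q2

q2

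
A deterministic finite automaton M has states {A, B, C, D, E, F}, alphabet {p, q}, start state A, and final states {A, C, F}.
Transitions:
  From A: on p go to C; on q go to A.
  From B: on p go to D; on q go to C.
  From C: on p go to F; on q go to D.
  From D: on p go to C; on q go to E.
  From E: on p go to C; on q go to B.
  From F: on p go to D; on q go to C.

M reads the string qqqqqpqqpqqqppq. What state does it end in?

D

A --q--> A
A --q--> A
A --q--> A
A --q--> A
A --q--> A
A --p--> C
C --q--> D
D --q--> E
E --p--> C
C --q--> D
D --q--> E
E --q--> B
B --p--> D
D --p--> C
C --q--> D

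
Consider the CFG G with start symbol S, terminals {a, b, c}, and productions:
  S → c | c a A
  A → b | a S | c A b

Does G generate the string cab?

S ⇒ caA ⇒ cab

yes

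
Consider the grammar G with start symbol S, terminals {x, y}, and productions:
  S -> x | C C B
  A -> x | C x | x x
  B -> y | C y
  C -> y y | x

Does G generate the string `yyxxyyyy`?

no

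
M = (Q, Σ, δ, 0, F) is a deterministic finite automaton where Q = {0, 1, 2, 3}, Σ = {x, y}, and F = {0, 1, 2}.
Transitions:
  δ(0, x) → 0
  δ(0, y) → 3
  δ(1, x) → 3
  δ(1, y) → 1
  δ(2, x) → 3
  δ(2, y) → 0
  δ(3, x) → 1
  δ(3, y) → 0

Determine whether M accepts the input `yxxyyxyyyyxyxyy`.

accepted

0 --y--> 3
3 --x--> 1
1 --x--> 3
3 --y--> 0
0 --y--> 3
3 --x--> 1
1 --y--> 1
1 --y--> 1
1 --y--> 1
1 --y--> 1
1 --x--> 3
3 --y--> 0
0 --x--> 0
0 --y--> 3
3 --y--> 0
End in state 0, which is an accepting state.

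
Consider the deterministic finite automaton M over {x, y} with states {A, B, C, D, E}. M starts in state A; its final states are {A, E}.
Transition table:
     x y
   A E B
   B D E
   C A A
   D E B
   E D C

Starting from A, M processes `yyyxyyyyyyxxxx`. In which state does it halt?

E

A --y--> B
B --y--> E
E --y--> C
C --x--> A
A --y--> B
B --y--> E
E --y--> C
C --y--> A
A --y--> B
B --y--> E
E --x--> D
D --x--> E
E --x--> D
D --x--> E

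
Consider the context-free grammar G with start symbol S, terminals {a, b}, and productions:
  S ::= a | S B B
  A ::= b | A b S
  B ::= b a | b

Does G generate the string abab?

yes

S ⇒ SBB ⇒ aBB ⇒ abaB ⇒ abab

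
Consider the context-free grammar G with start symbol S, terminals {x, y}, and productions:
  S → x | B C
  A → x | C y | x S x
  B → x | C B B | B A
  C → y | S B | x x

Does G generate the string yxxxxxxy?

yes

S ⇒ BC ⇒ BAC ⇒ BAAC ⇒ BAAAC ⇒ CBBAAAC ⇒ yBBAAAC ⇒ yBABAAAC ⇒ yxABAAAC ⇒ yxxBAAAC ⇒ yxxxAAAC ⇒ yxxxxAAC ⇒ yxxxxxAC ⇒ yxxxxxxC ⇒ yxxxxxxy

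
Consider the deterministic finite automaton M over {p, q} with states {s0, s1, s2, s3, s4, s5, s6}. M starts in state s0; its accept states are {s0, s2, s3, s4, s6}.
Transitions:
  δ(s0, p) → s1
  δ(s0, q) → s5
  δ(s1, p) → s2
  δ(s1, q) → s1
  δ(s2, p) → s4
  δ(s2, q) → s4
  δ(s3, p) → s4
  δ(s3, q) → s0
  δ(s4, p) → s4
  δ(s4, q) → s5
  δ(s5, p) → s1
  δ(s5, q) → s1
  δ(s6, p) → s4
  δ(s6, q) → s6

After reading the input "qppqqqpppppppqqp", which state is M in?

s0 --q--> s5
s5 --p--> s1
s1 --p--> s2
s2 --q--> s4
s4 --q--> s5
s5 --q--> s1
s1 --p--> s2
s2 --p--> s4
s4 --p--> s4
s4 --p--> s4
s4 --p--> s4
s4 --p--> s4
s4 --p--> s4
s4 --q--> s5
s5 --q--> s1
s1 --p--> s2

s2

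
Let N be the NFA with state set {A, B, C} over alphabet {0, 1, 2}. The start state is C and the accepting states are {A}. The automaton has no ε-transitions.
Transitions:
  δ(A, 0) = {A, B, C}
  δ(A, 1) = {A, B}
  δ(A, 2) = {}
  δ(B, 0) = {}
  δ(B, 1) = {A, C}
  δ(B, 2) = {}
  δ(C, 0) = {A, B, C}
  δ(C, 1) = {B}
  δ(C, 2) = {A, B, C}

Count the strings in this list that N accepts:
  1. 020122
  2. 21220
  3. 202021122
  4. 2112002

020122: accepted
21220: accepted
202021122: accepted
2112002: accepted

4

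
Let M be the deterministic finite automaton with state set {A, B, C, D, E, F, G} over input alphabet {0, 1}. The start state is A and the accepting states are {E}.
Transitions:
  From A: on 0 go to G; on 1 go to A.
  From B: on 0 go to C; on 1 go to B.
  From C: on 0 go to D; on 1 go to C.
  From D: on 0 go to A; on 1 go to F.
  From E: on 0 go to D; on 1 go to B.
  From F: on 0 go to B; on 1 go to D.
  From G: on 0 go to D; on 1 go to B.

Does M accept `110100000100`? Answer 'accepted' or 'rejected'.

A --1--> A
A --1--> A
A --0--> G
G --1--> B
B --0--> C
C --0--> D
D --0--> A
A --0--> G
G --0--> D
D --1--> F
F --0--> B
B --0--> C
End in state C, which is not an accepting state.

rejected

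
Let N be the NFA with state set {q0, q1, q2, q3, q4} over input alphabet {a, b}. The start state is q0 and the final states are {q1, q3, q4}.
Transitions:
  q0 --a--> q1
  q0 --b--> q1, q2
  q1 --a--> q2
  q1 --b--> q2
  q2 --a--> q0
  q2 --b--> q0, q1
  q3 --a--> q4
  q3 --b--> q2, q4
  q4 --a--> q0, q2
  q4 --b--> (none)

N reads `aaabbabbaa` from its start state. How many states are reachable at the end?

Start: {q0}
read a: {q1}
read a: {q2}
read a: {q0}
read b: {q1, q2}
read b: {q0, q1, q2}
read a: {q0, q1, q2}
read b: {q0, q1, q2}
read b: {q0, q1, q2}
read a: {q0, q1, q2}
read a: {q0, q1, q2}
Final reachable set {q0, q1, q2} has 3 states.

3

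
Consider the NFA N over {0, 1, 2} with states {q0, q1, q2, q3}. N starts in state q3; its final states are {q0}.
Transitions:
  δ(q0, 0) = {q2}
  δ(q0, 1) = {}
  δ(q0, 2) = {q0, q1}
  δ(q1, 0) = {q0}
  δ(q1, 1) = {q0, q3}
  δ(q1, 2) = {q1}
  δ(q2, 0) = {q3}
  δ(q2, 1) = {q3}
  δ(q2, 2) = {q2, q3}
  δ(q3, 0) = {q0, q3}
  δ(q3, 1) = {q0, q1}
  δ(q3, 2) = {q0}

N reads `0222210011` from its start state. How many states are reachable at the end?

Start: {q3}
read 0: {q0, q3}
read 2: {q0, q1}
read 2: {q0, q1}
read 2: {q0, q1}
read 2: {q0, q1}
read 1: {q0, q3}
read 0: {q0, q2, q3}
read 0: {q0, q2, q3}
read 1: {q0, q1, q3}
read 1: {q0, q1, q3}
Final reachable set {q0, q1, q3} has 3 states.

3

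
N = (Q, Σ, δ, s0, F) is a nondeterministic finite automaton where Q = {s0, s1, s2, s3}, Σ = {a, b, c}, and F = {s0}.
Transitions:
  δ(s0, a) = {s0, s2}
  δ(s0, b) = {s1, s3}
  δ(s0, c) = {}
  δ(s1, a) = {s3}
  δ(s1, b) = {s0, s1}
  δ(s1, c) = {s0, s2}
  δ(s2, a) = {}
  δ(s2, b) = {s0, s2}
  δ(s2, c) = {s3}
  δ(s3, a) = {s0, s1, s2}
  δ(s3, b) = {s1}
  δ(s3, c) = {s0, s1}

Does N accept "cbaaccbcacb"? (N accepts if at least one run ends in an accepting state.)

rejected

Start: {s0}
read c: {}
The reachable set is empty and stays empty for the remaining 10 symbols.
Reachable ∩ accepting = {} — empty.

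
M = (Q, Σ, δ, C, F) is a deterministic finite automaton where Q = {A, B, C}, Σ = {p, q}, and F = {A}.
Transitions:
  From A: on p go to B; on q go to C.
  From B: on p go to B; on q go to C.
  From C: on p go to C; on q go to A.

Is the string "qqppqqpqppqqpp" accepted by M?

rejected

C --q--> A
A --q--> C
C --p--> C
C --p--> C
C --q--> A
A --q--> C
C --p--> C
C --q--> A
A --p--> B
B --p--> B
B --q--> C
C --q--> A
A --p--> B
B --p--> B
End in state B, which is not an accepting state.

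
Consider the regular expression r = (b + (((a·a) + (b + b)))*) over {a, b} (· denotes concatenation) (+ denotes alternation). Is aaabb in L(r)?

Neither b nor (((a·a)+(b+b)))* matches aaabb.

no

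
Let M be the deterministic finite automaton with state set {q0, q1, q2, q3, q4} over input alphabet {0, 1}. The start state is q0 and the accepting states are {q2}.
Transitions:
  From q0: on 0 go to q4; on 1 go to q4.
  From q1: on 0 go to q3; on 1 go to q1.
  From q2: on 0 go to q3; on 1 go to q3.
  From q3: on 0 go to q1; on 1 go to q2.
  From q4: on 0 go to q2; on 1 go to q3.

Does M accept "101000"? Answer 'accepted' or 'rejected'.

q0 --1--> q4
q4 --0--> q2
q2 --1--> q3
q3 --0--> q1
q1 --0--> q3
q3 --0--> q1
End in state q1, which is not an accepting state.

rejected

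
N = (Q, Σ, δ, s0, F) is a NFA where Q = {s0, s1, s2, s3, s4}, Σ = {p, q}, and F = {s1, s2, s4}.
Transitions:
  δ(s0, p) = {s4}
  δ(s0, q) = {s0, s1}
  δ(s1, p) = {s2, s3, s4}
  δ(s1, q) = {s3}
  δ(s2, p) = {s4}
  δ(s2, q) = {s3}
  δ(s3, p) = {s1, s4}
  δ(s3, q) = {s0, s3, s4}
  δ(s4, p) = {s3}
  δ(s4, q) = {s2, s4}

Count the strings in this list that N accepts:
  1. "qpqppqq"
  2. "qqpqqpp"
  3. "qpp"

3

"qpqppqq": accepted
"qqpqqpp": accepted
"qpp": accepted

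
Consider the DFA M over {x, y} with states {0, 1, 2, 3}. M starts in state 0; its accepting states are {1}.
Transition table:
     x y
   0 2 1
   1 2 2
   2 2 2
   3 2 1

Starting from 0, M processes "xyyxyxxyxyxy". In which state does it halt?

0 --x--> 2
2 --y--> 2
2 --y--> 2
2 --x--> 2
2 --y--> 2
2 --x--> 2
2 --x--> 2
2 --y--> 2
2 --x--> 2
2 --y--> 2
2 --x--> 2
2 --y--> 2

2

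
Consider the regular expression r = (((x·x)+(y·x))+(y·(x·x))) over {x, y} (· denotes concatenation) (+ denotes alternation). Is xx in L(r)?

yes

The left alternative ((x·x)+(y·x)) matches xx.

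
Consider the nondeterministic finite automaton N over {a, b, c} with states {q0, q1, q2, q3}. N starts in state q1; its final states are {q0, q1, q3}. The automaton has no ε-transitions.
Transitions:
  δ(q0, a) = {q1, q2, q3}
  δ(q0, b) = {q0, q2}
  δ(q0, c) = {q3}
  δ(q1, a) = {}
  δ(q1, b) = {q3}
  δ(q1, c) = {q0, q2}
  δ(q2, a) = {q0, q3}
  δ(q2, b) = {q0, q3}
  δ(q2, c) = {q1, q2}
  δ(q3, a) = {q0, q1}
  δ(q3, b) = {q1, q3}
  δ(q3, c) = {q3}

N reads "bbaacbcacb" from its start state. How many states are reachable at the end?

Start: {q1}
read b: {q3}
read b: {q1, q3}
read a: {q0, q1}
read a: {q1, q2, q3}
read c: {q0, q1, q2, q3}
read b: {q0, q1, q2, q3}
read c: {q0, q1, q2, q3}
read a: {q0, q1, q2, q3}
read c: {q0, q1, q2, q3}
read b: {q0, q1, q2, q3}
Final reachable set {q0, q1, q2, q3} has 4 states.

4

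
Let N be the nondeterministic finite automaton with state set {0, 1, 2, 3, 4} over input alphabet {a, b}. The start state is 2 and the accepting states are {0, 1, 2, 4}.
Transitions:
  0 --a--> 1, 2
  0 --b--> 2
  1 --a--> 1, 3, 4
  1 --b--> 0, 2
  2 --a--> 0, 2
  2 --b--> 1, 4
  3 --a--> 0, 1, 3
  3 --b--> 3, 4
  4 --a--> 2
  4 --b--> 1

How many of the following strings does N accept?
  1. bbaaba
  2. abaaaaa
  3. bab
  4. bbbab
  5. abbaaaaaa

bbaaba: accepted
abaaaaa: accepted
bab: accepted
bbbab: accepted
abbaaaaaa: accepted

5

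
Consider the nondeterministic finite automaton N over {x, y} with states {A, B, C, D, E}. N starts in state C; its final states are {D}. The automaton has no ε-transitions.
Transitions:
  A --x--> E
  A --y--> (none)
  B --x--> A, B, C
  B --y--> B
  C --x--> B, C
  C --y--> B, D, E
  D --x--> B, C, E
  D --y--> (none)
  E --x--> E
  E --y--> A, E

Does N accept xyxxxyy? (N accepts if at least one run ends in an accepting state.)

rejected

Start: {C}
read x: {B, C}
read y: {B, D, E}
read x: {A, B, C, E}
read x: {A, B, C, E}
read x: {A, B, C, E}
read y: {A, B, D, E}
read y: {A, B, E}
Reachable ∩ accepting = {} — empty.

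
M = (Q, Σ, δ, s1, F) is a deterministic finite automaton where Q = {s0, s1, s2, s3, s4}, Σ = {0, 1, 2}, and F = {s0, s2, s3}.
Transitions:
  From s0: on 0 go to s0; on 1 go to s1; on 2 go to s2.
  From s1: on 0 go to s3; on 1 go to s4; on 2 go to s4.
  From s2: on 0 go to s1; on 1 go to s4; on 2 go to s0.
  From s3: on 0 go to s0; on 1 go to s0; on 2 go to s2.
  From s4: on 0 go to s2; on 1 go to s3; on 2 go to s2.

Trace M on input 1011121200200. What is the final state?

s1 --1--> s4
s4 --0--> s2
s2 --1--> s4
s4 --1--> s3
s3 --1--> s0
s0 --2--> s2
s2 --1--> s4
s4 --2--> s2
s2 --0--> s1
s1 --0--> s3
s3 --2--> s2
s2 --0--> s1
s1 --0--> s3

s3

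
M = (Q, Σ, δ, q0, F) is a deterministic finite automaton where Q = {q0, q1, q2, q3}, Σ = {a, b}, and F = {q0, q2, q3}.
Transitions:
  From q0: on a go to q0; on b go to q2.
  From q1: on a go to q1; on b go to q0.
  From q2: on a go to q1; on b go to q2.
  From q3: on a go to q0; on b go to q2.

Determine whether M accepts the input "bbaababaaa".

rejected

q0 --b--> q2
q2 --b--> q2
q2 --a--> q1
q1 --a--> q1
q1 --b--> q0
q0 --a--> q0
q0 --b--> q2
q2 --a--> q1
q1 --a--> q1
q1 --a--> q1
End in state q1, which is not an accepting state.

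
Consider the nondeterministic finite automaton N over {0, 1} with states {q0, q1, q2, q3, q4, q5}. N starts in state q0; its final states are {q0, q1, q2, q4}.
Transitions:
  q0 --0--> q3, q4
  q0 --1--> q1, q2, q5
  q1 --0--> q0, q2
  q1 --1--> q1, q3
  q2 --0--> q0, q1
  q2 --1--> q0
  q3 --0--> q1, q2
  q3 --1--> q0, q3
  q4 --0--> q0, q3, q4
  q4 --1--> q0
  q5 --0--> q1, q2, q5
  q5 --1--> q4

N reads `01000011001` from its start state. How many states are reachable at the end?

Start: {q0}
read 0: {q3, q4}
read 1: {q0, q3}
read 0: {q1, q2, q3, q4}
read 0: {q0, q1, q2, q3, q4}
read 0: {q0, q1, q2, q3, q4}
read 0: {q0, q1, q2, q3, q4}
read 1: {q0, q1, q2, q3, q5}
read 1: {q0, q1, q2, q3, q4, q5}
read 0: {q0, q1, q2, q3, q4, q5}
read 0: {q0, q1, q2, q3, q4, q5}
read 1: {q0, q1, q2, q3, q4, q5}
Final reachable set {q0, q1, q2, q3, q4, q5} has 6 states.

6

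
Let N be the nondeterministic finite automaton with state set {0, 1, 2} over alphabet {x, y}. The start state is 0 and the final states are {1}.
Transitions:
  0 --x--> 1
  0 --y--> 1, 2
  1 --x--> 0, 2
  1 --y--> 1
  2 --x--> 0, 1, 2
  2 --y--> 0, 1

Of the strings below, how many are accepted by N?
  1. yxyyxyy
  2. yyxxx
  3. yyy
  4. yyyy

4

yxyyxyy: accepted
yyxxx: accepted
yyy: accepted
yyyy: accepted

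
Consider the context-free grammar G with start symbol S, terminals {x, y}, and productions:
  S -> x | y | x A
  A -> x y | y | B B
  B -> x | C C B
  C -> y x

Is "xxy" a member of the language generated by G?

S ⇒ xA ⇒ xxy

yes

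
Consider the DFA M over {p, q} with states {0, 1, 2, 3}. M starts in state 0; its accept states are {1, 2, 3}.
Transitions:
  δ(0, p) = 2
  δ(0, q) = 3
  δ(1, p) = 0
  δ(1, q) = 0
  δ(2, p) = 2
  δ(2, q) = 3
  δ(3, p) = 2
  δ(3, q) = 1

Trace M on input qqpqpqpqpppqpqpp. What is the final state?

0 --q--> 3
3 --q--> 1
1 --p--> 0
0 --q--> 3
3 --p--> 2
2 --q--> 3
3 --p--> 2
2 --q--> 3
3 --p--> 2
2 --p--> 2
2 --p--> 2
2 --q--> 3
3 --p--> 2
2 --q--> 3
3 --p--> 2
2 --p--> 2

2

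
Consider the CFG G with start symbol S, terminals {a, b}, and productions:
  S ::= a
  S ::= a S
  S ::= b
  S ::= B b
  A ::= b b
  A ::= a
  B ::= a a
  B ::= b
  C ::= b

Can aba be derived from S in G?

no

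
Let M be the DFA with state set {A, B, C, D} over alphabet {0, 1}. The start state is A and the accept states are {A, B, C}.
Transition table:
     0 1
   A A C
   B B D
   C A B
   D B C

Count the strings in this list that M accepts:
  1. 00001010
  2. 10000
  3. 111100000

3

00001010: accepted
10000: accepted
111100000: accepted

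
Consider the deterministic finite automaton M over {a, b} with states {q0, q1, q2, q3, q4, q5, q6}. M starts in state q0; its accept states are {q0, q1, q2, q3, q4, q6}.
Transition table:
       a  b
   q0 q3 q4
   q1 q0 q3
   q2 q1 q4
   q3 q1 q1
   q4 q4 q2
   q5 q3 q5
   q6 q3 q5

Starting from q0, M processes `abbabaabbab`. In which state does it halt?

q0 --a--> q3
q3 --b--> q1
q1 --b--> q3
q3 --a--> q1
q1 --b--> q3
q3 --a--> q1
q1 --a--> q0
q0 --b--> q4
q4 --b--> q2
q2 --a--> q1
q1 --b--> q3

q3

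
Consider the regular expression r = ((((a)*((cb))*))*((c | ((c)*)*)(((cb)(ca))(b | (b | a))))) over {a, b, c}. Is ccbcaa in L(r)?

Split as ε·ccbcaa: (((a)*((cb))*))* matches ε and ((c|((c)*)*)(((cb)(ca))(b|(b|a)))) matches ccbcaa.

yes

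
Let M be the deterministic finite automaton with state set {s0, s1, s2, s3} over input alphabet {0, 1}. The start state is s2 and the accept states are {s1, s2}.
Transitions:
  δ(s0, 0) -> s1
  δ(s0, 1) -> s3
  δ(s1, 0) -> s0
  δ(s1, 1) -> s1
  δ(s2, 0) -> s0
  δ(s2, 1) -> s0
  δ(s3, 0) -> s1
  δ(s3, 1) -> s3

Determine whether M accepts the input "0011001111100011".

rejected

s2 --0--> s0
s0 --0--> s1
s1 --1--> s1
s1 --1--> s1
s1 --0--> s0
s0 --0--> s1
s1 --1--> s1
s1 --1--> s1
s1 --1--> s1
s1 --1--> s1
s1 --1--> s1
s1 --0--> s0
s0 --0--> s1
s1 --0--> s0
s0 --1--> s3
s3 --1--> s3
End in state s3, which is not an accepting state.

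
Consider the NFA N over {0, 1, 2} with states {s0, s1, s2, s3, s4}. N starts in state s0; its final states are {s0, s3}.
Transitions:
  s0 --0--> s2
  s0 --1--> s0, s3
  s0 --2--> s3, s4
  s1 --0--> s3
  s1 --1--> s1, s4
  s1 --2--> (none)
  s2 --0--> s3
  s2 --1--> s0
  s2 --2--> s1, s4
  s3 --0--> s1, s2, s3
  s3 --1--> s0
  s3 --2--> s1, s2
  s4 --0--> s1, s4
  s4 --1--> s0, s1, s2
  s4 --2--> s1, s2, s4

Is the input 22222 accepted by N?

rejected

Start: {s0}
read 2: {s3, s4}
read 2: {s1, s2, s4}
read 2: {s1, s2, s4}
read 2: {s1, s2, s4}
read 2: {s1, s2, s4}
Reachable ∩ accepting = {} — empty.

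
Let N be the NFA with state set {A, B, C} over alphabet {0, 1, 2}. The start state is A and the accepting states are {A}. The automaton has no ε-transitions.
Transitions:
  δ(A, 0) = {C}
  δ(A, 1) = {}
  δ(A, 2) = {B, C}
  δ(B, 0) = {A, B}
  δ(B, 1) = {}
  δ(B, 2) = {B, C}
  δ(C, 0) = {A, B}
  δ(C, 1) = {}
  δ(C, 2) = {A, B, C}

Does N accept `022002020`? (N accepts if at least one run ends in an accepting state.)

Start: {A}
read 0: {C}
read 2: {A, B, C}
read 2: {A, B, C}
read 0: {A, B, C}
read 0: {A, B, C}
read 2: {A, B, C}
read 0: {A, B, C}
read 2: {A, B, C}
read 0: {A, B, C}
Reachable ∩ accepting = {A} — nonempty.

accepted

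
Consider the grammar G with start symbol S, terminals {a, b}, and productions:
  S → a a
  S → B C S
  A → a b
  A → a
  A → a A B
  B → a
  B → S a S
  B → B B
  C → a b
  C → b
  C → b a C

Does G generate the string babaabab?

no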